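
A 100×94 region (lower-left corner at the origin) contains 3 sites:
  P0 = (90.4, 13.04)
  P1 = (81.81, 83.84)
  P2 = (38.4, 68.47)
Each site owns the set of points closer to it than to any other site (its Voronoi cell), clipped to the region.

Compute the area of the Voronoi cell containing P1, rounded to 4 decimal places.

Area of P1's cell: 1741.5366

1. box [0,100]×[0,94]: [(0, 0) (100, 0) (100, 94) (0, 94)]
2. ⊥bis P1·P0 via (86.105,48.44): [(0, 37.9931) (100, 50.1258) (100, 94) (0, 94)]  |A|=4994.0536
3. ⊥bis P1·P2 via (60.105,76.155): [(70.5847, 46.557) (100, 50.1258) (100, 94) (53.7867, 94)]  |A|=1741.5366
4. canonical 4-gon: [(70.5847, 46.557) (100, 50.1258) (100, 94) (53.7867, 94)]
5. shoelace: 1741.5366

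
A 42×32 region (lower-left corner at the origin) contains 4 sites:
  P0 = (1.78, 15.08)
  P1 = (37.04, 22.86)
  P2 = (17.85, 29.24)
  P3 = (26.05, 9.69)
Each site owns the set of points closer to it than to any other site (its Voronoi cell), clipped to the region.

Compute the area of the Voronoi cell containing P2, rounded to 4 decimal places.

Area of P2's cell: 271.0519

1. box [0,42]×[0,32]: [(0, 0) (42, 0) (42, 32) (0, 32)]
2. ⊥bis P2·P0 via (9.815,22.16): [(29.3412, 0) (42, 0) (42, 32) (1.1445, 32)]  |A|=856.2287
3. ⊥bis P2·P1 via (27.445,26.05): [(21.6763, 8.6987) (29.4232, 32) (1.1445, 32)]  |A|=329.4638
4. ⊥bis P2·P3 via (21.95,19.465): [(14.8235, 16.4759) (25.7914, 21.0762) (29.4232, 32) (1.1445, 32)]  |A|=271.0519
5. canonical 4-gon: [(14.8235, 16.4759) (25.7914, 21.0762) (29.4232, 32) (1.1445, 32)]
6. shoelace: 271.0519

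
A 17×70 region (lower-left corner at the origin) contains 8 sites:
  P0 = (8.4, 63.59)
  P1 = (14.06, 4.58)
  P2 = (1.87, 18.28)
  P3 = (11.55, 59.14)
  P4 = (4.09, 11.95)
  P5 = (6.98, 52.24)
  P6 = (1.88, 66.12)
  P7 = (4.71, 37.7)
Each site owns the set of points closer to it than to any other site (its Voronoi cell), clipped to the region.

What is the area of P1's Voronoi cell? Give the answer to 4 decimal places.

Area of P1's cell: 133.2293

1. box [0,17]×[0,70]: [(0, 0) (17, 0) (17, 70) (0, 70)]
2. ⊥bis P1·P0 via (11.23,34.085): [(0, 33.0079) (0, 0) (17, 0) (17, 34.6384)]  |A|=574.9935
3. ⊥bis P1·P2 via (7.965,11.43): [(0, 4.3429) (0, 0) (17, 0) (17, 19.4692)]  |A|=202.4026
4. ⊥bis P1·P3 via (12.805,31.86): [(0, 4.3429) (0, 0) (17, 0) (17, 19.4692)]  |A|=202.4026
5. ⊥bis P1·P4 via (9.075,8.265): [(2.9654, 0) (17, 0) (17, 18.9858)]  |A|=133.2293
6. ⊥bis P1·P5 via (10.52,28.41): [(2.9654, 0) (17, 0) (17, 18.9858)]  |A|=133.2293
7. ⊥bis P1·P6 via (7.97,35.35): [(2.9654, 0) (17, 0) (17, 18.9858)]  |A|=133.2293
8. ⊥bis P1·P7 via (9.385,21.14): [(2.9654, 0) (17, 0) (17, 18.9858)]  |A|=133.2293
9. canonical 3-gon: [(2.9654, 0) (17, 0) (17, 18.9858)]
10. shoelace: 133.2293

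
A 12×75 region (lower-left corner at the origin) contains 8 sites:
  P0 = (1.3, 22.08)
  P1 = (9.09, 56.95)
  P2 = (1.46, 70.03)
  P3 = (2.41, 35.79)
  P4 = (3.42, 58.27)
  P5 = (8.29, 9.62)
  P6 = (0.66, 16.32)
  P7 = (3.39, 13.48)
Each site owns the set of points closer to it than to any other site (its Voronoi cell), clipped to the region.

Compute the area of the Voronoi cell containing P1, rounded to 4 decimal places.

1. box [0,12]×[0,75]: [(0, 0) (12, 0) (12, 75) (0, 75)]
2. ⊥bis P1·P0 via (5.195,39.515): [(0, 40.6756) (12, 37.9948) (12, 75) (0, 75)]  |A|=427.9781
3. ⊥bis P1·P2 via (5.275,63.49): [(0, 60.4129) (0, 40.6756) (12, 37.9948) (12, 67.4129)]  |A|=294.9331
4. ⊥bis P1·P3 via (5.75,46.37): [(0, 60.4129) (0, 48.1852) (12, 44.3969) (12, 67.4129)]  |A|=211.4621
5. ⊥bis P1·P4 via (6.255,57.61): [(7.993, 65.0755) (3.7829, 46.991) (12, 44.3969) (12, 67.4129)]  |A|=125.8747
6. ⊥bis P1·P5 via (8.69,33.285): [(7.993, 65.0755) (3.7829, 46.991) (12, 44.3969) (12, 67.4129)]  |A|=125.8747
7. ⊥bis P1·P6 via (4.875,36.635): [(7.993, 65.0755) (3.7829, 46.991) (12, 44.3969) (12, 67.4129)]  |A|=125.8747
8. ⊥bis P1·P7 via (6.24,35.215): [(7.993, 65.0755) (3.7829, 46.991) (12, 44.3969) (12, 67.4129)]  |A|=125.8747
9. canonical 4-gon: [(7.993, 65.0755) (3.7829, 46.991) (12, 44.3969) (12, 67.4129)]
10. shoelace: 125.8747

Area of P1's cell: 125.8747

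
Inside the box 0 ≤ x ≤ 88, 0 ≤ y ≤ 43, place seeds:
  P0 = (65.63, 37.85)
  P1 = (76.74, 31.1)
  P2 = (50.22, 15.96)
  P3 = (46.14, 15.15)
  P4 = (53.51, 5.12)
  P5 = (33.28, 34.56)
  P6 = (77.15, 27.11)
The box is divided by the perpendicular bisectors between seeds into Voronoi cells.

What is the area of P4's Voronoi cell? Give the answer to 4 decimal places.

1. box [0,88]×[0,43]: [(0, 0) (88, 0) (88, 43) (0, 43)]
2. ⊥bis P4·P0 via (59.57,21.485): [(0, 0) (88, 0) (88, 10.9573) (1.4688, 43) (0, 43)]  |A|=2397.6542
3. ⊥bis P4·P1 via (65.125,18.11): [(0, 0) (85.3789, 0) (62.6091, 20.3596) (1.4688, 43) (0, 43)]  |A|=2231.8636
4. ⊥bis P4·P2 via (51.865,10.54): [(17.1375, 0) (85.3789, 0) (68.0854, 15.463)]  |A|=527.6078
5. ⊥bis P4·P3 via (49.825,10.135): [(49.3285, 9.7701) (36.032, 0) (85.3789, 0) (68.0854, 15.463)]  |A|=435.3063
6. ⊥bis P4·P5 via (43.395,19.84): [(49.3285, 9.7701) (36.032, 0) (85.3789, 0) (68.0854, 15.463)]  |A|=435.3063
7. ⊥bis P4·P6 via (65.33,16.115): [(66.4096, 14.9544) (49.3285, 9.7701) (36.032, 0) (80.3202, 0)]  |A|=380.1278
8. canonical 4-gon: [(66.4096, 14.9544) (49.3285, 9.7701) (36.032, 0) (80.3202, 0)]
9. shoelace: 380.1278

Area of P4's cell: 380.1278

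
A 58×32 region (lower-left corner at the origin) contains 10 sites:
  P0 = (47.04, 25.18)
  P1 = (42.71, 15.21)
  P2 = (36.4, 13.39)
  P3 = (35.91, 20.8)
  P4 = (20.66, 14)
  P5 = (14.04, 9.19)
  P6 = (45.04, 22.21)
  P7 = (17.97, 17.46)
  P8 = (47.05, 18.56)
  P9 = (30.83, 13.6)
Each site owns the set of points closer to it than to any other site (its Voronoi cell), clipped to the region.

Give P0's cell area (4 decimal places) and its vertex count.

1. box [0,58]×[0,32]: [(0, 0) (58, 0) (58, 32) (0, 32)]
2. ⊥bis P0·P1 via (44.875,20.195): [(58, 14.4948) (58, 32) (17.6935, 32)]  |A|=352.7871
3. ⊥bis P0·P2 via (41.72,19.285): [(36.8494, 23.6806) (58, 14.4948) (58, 32) (27.6307, 32)]  |A|=311.4511
4. ⊥bis P0·P3 via (41.475,22.99): [(42.1008, 21.3999) (58, 14.4948) (58, 32) (37.9293, 32)]  |A|=245.536
5. ⊥bis P0·P4 via (33.85,19.59): [(42.1008, 21.3999) (58, 14.4948) (58, 32) (37.9293, 32)]  |A|=245.536
6. ⊥bis P0·P5 via (30.54,17.185): [(42.1008, 21.3999) (58, 14.4948) (58, 32) (37.9293, 32)]  |A|=245.536
7. ⊥bis P0·P6 via (46.04,23.695): [(39.4516, 28.1316) (58, 15.6411) (58, 32) (37.9293, 32)]  |A|=190.5359
8. ⊥bis P0·P7 via (32.505,21.32): [(39.4516, 28.1316) (58, 15.6411) (58, 32) (37.9293, 32)]  |A|=190.5359
9. ⊥bis P0·P8 via (47.045,21.87): [(39.4516, 28.1316) (48.7463, 21.8726) (58, 21.8865) (58, 32) (37.9293, 32)]  |A|=161.6393
10. ⊥bis P0·P9 via (38.935,19.39): [(39.4516, 28.1316) (48.7463, 21.8726) (58, 21.8865) (58, 32) (37.9293, 32)]  |A|=161.6393
11. canonical 5-gon: [(39.4516, 28.1316) (48.7463, 21.8726) (58, 21.8865) (58, 32) (37.9293, 32)]
12. shoelace: 161.6393

Area of P0's cell: 161.6393 (5 vertices)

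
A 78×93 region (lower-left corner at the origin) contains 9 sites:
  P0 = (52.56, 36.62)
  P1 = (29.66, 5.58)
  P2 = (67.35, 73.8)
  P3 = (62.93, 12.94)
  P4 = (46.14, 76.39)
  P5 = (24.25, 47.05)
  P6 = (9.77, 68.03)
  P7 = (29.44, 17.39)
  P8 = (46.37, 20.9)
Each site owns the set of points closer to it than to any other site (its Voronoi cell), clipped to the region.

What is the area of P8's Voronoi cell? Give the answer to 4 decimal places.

1. box [0,78]×[0,93]: [(0, 0) (78, 0) (78, 93) (0, 93)]
2. ⊥bis P8·P0 via (49.465,28.76): [(0, 48.2376) (0, 0) (78, 0) (78, 17.5239)]  |A|=2564.6993
3. ⊥bis P8·P1 via (38.015,13.24): [(9.2781, 44.5842) (50.1536, 0) (78, 0) (78, 17.5239)]  |A|=1222.8916
4. ⊥bis P8·P2 via (56.86,47.35): [(9.2781, 44.5842) (50.1536, 0) (78, 0) (78, 17.5239)]  |A|=1222.8916
5. ⊥bis P8·P3 via (54.65,16.92): [(58.6103, 25.1589) (9.2781, 44.5842) (47.7678, 2.6023)]  |A|=661.692
6. ⊥bis P8·P4 via (46.255,48.645): [(58.6103, 25.1589) (9.2781, 44.5842) (47.7678, 2.6023)]  |A|=661.692
7. ⊥bis P8·P5 via (35.31,33.975): [(58.6103, 25.1589) (35.5994, 34.2198) (26.1267, 26.2069) (47.7678, 2.6023)]  |A|=507.148
8. ⊥bis P8·P6 via (28.07,44.465): [(58.6103, 25.1589) (35.5994, 34.2198) (26.1267, 26.2069) (47.7678, 2.6023)]  |A|=507.148
9. ⊥bis P8·P7 via (37.905,19.145): [(58.6103, 25.1589) (35.5994, 34.2198) (34.9019, 33.6298) (39.4549, 11.6695) (47.7678, 2.6023)]  |A|=393.8965
10. canonical 5-gon: [(58.6103, 25.1589) (35.5994, 34.2198) (34.9019, 33.6298) (39.4549, 11.6695) (47.7678, 2.6023)]
11. shoelace: 393.8965

Area of P8's cell: 393.8965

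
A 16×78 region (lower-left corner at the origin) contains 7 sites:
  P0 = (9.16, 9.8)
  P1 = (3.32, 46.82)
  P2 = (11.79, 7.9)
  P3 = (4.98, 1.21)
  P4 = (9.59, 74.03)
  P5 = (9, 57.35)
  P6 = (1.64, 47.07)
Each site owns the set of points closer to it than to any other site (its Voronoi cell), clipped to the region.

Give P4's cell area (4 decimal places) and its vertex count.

Area of P4's cell: 196.2271 (4 vertices)

1. box [0,16]×[0,78]: [(0, 0) (16, 0) (16, 78) (0, 78)]
2. ⊥bis P4·P0 via (9.375,41.915): [(0, 41.9778) (16, 41.8706) (16, 78) (0, 78)]  |A|=577.2127
3. ⊥bis P4·P1 via (6.455,60.425): [(0, 61.9124) (16, 58.2255) (16, 78) (0, 78)]  |A|=286.8962
4. ⊥bis P4·P2 via (10.69,40.965): [(0, 61.9124) (16, 58.2255) (16, 78) (0, 78)]  |A|=286.8962
5. ⊥bis P4·P3 via (7.285,37.62): [(0, 61.9124) (16, 58.2255) (16, 78) (0, 78)]  |A|=286.8962
6. ⊥bis P4·P5 via (9.295,65.69): [(0, 66.0188) (16, 65.4528) (16, 78) (0, 78)]  |A|=196.2271
7. ⊥bis P4·P6 via (5.615,60.55): [(0, 66.0188) (16, 65.4528) (16, 78) (0, 78)]  |A|=196.2271
8. canonical 4-gon: [(0, 66.0188) (16, 65.4528) (16, 78) (0, 78)]
9. shoelace: 196.2271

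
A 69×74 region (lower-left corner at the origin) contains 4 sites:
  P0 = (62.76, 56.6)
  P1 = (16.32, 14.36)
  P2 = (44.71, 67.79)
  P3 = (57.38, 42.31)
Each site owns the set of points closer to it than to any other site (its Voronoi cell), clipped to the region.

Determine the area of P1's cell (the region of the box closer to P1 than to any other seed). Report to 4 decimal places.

1. box [0,69]×[0,74]: [(0, 0) (69, 0) (69, 74) (0, 74)]
2. ⊥bis P1·P0 via (39.54,35.48): [(0, 0) (69, 0) (69, 3.0907) (4.5037, 74) (0, 74)]  |A|=2819.3082
3. ⊥bis P1·P2 via (30.515,41.075): [(0, 57.2891) (0, 0) (69, 0) (69, 3.0907) (38.1325, 37.0274)]  |A|=2417.4375
4. ⊥bis P1·P3 via (36.85,28.335): [(26.8533, 43.0206) (0, 57.2891) (0, 0) (56.138, 0)]  |A|=1976.7468
5. canonical 4-gon: [(26.8533, 43.0206) (0, 57.2891) (0, 0) (56.138, 0)]
6. shoelace: 1976.7468

Area of P1's cell: 1976.7468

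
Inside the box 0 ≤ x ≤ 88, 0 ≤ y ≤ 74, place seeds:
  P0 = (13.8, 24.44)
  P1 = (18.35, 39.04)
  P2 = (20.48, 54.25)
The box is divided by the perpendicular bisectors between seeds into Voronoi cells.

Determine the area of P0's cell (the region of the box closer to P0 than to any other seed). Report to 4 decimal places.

1. box [0,88]×[0,74]: [(0, 0) (88, 0) (88, 74) (0, 74)]
2. ⊥bis P0·P1 via (16.075,31.74): [(0, 36.7497) (0, 0) (88, 0) (88, 9.325)]  |A|=2027.2864
3. ⊥bis P0·P2 via (17.14,39.345): [(0, 36.7497) (0, 0) (88, 0) (88, 9.325)]  |A|=2027.2864
4. canonical 4-gon: [(0, 36.7497) (0, 0) (88, 0) (88, 9.325)]
5. shoelace: 2027.2864

Area of P0's cell: 2027.2864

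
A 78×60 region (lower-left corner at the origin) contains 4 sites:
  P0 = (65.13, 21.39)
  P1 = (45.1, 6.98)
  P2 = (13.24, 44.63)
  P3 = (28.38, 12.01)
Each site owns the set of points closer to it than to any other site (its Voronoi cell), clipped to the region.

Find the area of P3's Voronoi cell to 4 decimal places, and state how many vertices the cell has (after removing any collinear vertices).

Area of P3's cell: 1087.5579 (5 vertices)

1. box [0,78]×[0,60]: [(0, 0) (78, 0) (78, 60) (0, 60)]
2. ⊥bis P3·P0 via (46.755,16.7): [(0, 0) (51.0175, 0) (35.7032, 60) (0, 60)]  |A|=2601.62
3. ⊥bis P3·P1 via (36.74,9.495): [(0, 0) (33.8835, 0) (43.153, 30.8122) (35.7032, 60) (0, 60)]  |A|=2337.6527
4. ⊥bis P3·P2 via (20.81,28.32): [(0, 18.6614) (0, 0) (33.8835, 0) (43.153, 30.8122) (41.3553, 37.8557)]  |A|=1087.5579
5. canonical 5-gon: [(0, 18.6614) (0, 0) (33.8835, 0) (43.153, 30.8122) (41.3553, 37.8557)]
6. shoelace: 1087.5579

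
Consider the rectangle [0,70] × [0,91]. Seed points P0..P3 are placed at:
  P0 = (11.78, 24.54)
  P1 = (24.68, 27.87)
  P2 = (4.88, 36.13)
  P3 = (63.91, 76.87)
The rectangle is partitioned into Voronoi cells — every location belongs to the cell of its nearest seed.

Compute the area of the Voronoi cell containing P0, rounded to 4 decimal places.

Area of P0's cell: 638.9180

1. box [0,70]×[0,91]: [(0, 0) (70, 0) (70, 91) (0, 91)]
2. ⊥bis P0·P1 via (18.23,26.205): [(0, 0) (24.9945, 0) (1.5038, 91) (0, 91)]  |A|=1205.677
3. ⊥bis P0·P2 via (8.33,30.335): [(0, 25.3758) (0, 0) (24.9945, 0) (15.9871, 34.8936)]  |A|=638.918
4. ⊥bis P0·P3 via (37.845,50.705): [(0, 25.3758) (0, 0) (24.9945, 0) (15.9871, 34.8936)]  |A|=638.918
5. canonical 4-gon: [(0, 25.3758) (0, 0) (24.9945, 0) (15.9871, 34.8936)]
6. shoelace: 638.918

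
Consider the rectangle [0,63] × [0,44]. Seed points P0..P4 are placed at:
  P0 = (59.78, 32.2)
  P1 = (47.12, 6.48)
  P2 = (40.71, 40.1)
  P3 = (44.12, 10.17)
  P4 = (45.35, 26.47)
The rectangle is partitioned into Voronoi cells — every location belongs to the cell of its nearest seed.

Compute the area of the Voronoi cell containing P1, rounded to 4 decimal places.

Area of P1's cell: 286.6626

1. box [0,63]×[0,44]: [(0, 0) (63, 0) (63, 44) (0, 44)]
2. ⊥bis P1·P0 via (53.45,19.34): [(0, 0) (63, 0) (63, 14.6393) (3.3509, 44) (0, 44)]  |A|=1896.3285
3. ⊥bis P1·P2 via (43.915,23.29): [(0, 14.9172) (0, 0) (63, 0) (63, 14.6393) (45.0036, 23.4975)]  |A|=1207.5624
4. ⊥bis P1·P3 via (45.62,8.325): [(35.3803, 0) (63, 0) (63, 14.6393) (57.0119, 17.5867)]  |A|=286.701
5. ⊥bis P1·P4 via (46.235,16.475): [(56.7945, 17.41) (35.3803, 0) (63, 0) (63, 14.6393) (57.2831, 17.4532)]  |A|=286.6626
6. canonical 5-gon: [(56.7945, 17.41) (35.3803, 0) (63, 0) (63, 14.6393) (57.2831, 17.4532)]
7. shoelace: 286.6626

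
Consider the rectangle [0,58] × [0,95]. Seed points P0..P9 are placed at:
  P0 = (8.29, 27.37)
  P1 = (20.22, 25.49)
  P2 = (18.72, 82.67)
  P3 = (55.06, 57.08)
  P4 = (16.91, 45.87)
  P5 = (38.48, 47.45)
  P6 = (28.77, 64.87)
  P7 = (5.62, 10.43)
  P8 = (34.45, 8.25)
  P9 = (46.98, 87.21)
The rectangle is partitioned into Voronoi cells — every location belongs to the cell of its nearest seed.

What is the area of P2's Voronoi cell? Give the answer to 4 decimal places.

Area of P2's cell: 809.0855

1. box [0,58]×[0,95]: [(0, 0) (58, 0) (58, 95) (0, 95)]
2. ⊥bis P2·P0 via (13.505,55.02): [(0, 57.5671) (58, 46.6279) (58, 95) (0, 95)]  |A|=2488.3435
3. ⊥bis P2·P1 via (19.47,54.08): [(0, 57.5671) (18.6087, 54.0574) (58, 55.0908) (58, 95) (0, 95)]  |A|=2321.6621
4. ⊥bis P2·P3 via (36.89,69.875): [(0, 57.5671) (18.6087, 54.0574) (25.886, 54.2483) (54.5826, 95) (0, 95)]  |A|=1611.2059
5. ⊥bis P2·P4 via (17.815,64.27): [(0, 65.1462) (32.4366, 63.5508) (54.5826, 95) (0, 95)]  |A|=1342.4663
6. ⊥bis P2·P5 via (28.6,65.06): [(0, 65.1462) (26.4361, 63.846) (36.6992, 69.604) (54.5826, 95) (0, 95)]  |A|=1323.6763
7. ⊥bis P2·P6 via (23.745,73.77): [(0, 65.1462) (7.7922, 64.763) (50.1186, 88.6607) (54.5826, 95) (0, 95)]  |A|=1022.3415
8. ⊥bis P2·P7 via (12.17,46.55): [(0, 65.1462) (7.7922, 64.763) (50.1186, 88.6607) (54.5826, 95) (0, 95)]  |A|=1022.3415
9. ⊥bis P2·P8 via (26.585,45.46): [(0, 65.1462) (7.7922, 64.763) (50.1186, 88.6607) (54.5826, 95) (0, 95)]  |A|=1022.3415
10. ⊥bis P2·P9 via (32.85,84.94): [(0, 65.1462) (7.7922, 64.763) (33.7381, 79.4121) (31.2338, 95) (0, 95)]  |A|=809.0855
11. canonical 5-gon: [(0, 65.1462) (7.7922, 64.763) (33.7381, 79.4121) (31.2338, 95) (0, 95)]
12. shoelace: 809.0855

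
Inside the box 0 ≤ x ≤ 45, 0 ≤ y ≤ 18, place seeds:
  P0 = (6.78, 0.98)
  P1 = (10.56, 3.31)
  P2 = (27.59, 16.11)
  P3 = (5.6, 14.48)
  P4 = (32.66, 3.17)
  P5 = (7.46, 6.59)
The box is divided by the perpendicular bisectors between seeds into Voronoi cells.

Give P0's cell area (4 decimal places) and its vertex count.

1. box [0,45]×[0,18]: [(0, 0) (45, 0) (45, 18) (0, 18)]
2. ⊥bis P0·P1 via (8.67,2.145): [(0, 16.2105) (0, 0) (9.9922, 0)]  |A|=80.9891
3. ⊥bis P0·P2 via (17.185,8.545): [(0, 16.2105) (0, 0) (9.9922, 0)]  |A|=80.9891
4. ⊥bis P0·P3 via (6.19,7.73): [(5.2766, 7.6502) (0, 7.1889) (0, 0) (9.9922, 0)]  |A|=57.1875
5. ⊥bis P0·P4 via (19.72,2.075): [(5.2766, 7.6502) (0, 7.1889) (0, 0) (9.9922, 0)]  |A|=57.1875
6. ⊥bis P0·P5 via (7.12,3.785): [(7.7026, 3.7144) (0, 4.648) (0, 0) (9.9922, 0)]  |A|=36.4584
7. canonical 4-gon: [(7.7026, 3.7144) (0, 4.648) (0, 0) (9.9922, 0)]
8. shoelace: 36.4584

Area of P0's cell: 36.4584 (4 vertices)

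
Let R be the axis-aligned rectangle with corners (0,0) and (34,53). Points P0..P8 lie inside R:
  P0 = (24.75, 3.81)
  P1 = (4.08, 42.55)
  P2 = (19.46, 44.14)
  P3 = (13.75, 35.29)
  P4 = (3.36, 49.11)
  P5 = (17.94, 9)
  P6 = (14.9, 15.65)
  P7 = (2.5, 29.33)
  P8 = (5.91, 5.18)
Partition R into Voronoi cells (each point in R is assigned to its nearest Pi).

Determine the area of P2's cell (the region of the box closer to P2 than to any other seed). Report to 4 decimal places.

1. box [0,34]×[0,53]: [(0, 0) (34, 0) (34, 53) (0, 53)]
2. ⊥bis P2·P0 via (22.105,23.975): [(0, 21.0755) (34, 25.5352) (34, 53) (0, 53)]  |A|=1009.6168
3. ⊥bis P2·P1 via (11.77,43.345): [(13.884, 22.8967) (34, 25.5352) (34, 53) (10.7719, 53)]  |A|=625.8633
4. ⊥bis P2·P3 via (16.605,39.715): [(11.8265, 42.798) (34, 28.4918) (34, 53) (10.7719, 53)]  |A|=390.2021
5. ⊥bis P2·P4 via (11.41,46.625): [(11.4257, 46.6757) (11.8265, 42.798) (34, 28.4918) (34, 53) (13.3779, 53)]  |A|=381.9613
6. ⊥bis P2·P5 via (18.7,26.57): [(11.4257, 46.6757) (11.8265, 42.798) (34, 28.4918) (34, 53) (13.3779, 53)]  |A|=381.9613
7. ⊥bis P2·P6 via (17.18,29.895): [(11.4257, 46.6757) (11.8265, 42.798) (34, 28.4918) (34, 53) (13.3779, 53)]  |A|=381.9613
8. ⊥bis P2·P7 via (10.98,36.735): [(11.4257, 46.6757) (11.8265, 42.798) (34, 28.4918) (34, 53) (13.3779, 53)]  |A|=381.9613
9. ⊥bis P2·P8 via (12.685,24.66): [(11.4257, 46.6757) (11.8265, 42.798) (34, 28.4918) (34, 53) (13.3779, 53)]  |A|=381.9613
10. canonical 5-gon: [(11.4257, 46.6757) (11.8265, 42.798) (34, 28.4918) (34, 53) (13.3779, 53)]
11. shoelace: 381.9613

Area of P2's cell: 381.9613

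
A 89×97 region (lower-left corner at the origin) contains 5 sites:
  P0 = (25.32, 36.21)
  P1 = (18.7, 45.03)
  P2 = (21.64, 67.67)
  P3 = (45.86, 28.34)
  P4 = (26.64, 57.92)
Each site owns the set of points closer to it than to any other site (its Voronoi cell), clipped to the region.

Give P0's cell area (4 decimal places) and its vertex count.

1. box [0,89]×[0,97]: [(0, 0) (89, 0) (89, 97) (0, 97)]
2. ⊥bis P0·P1 via (22.01,40.62): [(0, 24.1) (0, 0) (89, 0) (89, 90.9005)]  |A|=5117.5222
3. ⊥bis P0·P2 via (23.48,51.94): [(39.605, 53.8262) (0, 24.1) (0, 0) (89, 0) (89, 59.6041)]  |A|=4344.5803
4. ⊥bis P0·P3 via (35.59,32.275): [(44.0465, 54.3457) (39.605, 53.8262) (0, 24.1) (0, 0) (23.2237, 0)]  |A|=1217.5418
5. ⊥bis P0·P4 via (25.98,47.065): [(40.9091, 46.1573) (30.2509, 46.8053) (0, 24.1) (0, 0) (23.2237, 0)]  |A|=1159.7263
6. canonical 5-gon: [(40.9091, 46.1573) (30.2509, 46.8053) (0, 24.1) (0, 0) (23.2237, 0)]
7. shoelace: 1159.7263

Area of P0's cell: 1159.7263 (5 vertices)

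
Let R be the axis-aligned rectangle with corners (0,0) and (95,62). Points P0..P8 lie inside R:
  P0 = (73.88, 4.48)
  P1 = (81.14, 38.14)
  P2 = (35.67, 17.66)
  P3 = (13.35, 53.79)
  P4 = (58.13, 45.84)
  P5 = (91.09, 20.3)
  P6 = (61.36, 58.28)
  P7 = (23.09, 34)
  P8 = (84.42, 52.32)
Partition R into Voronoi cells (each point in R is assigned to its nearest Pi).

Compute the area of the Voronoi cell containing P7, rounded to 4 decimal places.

Area of P7's cell: 1030.4280

1. box [0,95]×[0,62]: [(0, 0) (95, 0) (95, 62) (0, 62)]
2. ⊥bis P7·P0 via (48.485,19.24): [(0, 0) (37.3024, 0) (73.3378, 62) (0, 62)]  |A|=3429.8468
3. ⊥bis P7·P1 via (52.115,36.07): [(0, 0) (37.3024, 0) (52.7874, 26.6423) (50.2657, 62) (0, 62)]  |A|=3021.959
4. ⊥bis P7·P2 via (29.38,25.83): [(0, 3.2106) (51.6239, 42.9554) (50.2657, 62) (0, 62)]  |A|=1996.1151
5. ⊥bis P7·P3 via (18.22,43.895): [(0, 34.9277) (0, 3.2106) (51.6239, 42.9554) (50.4265, 59.746)]  |A|=1256.8851
6. ⊥bis P7·P4 via (40.61,39.92): [(36.2658, 52.7765) (0, 34.9277) (0, 3.2106) (42.0698, 35.5998)]  |A|=1030.428
7. ⊥bis P7·P5 via (57.09,27.15): [(36.2658, 52.7765) (0, 34.9277) (0, 3.2106) (42.0698, 35.5998)]  |A|=1030.428
8. ⊥bis P7·P6 via (42.225,46.14): [(36.2658, 52.7765) (0, 34.9277) (0, 3.2106) (42.0698, 35.5998)]  |A|=1030.428
9. ⊥bis P7·P8 via (53.755,43.16): [(36.2658, 52.7765) (0, 34.9277) (0, 3.2106) (42.0698, 35.5998)]  |A|=1030.428
10. canonical 4-gon: [(36.2658, 52.7765) (0, 34.9277) (0, 3.2106) (42.0698, 35.5998)]
11. shoelace: 1030.428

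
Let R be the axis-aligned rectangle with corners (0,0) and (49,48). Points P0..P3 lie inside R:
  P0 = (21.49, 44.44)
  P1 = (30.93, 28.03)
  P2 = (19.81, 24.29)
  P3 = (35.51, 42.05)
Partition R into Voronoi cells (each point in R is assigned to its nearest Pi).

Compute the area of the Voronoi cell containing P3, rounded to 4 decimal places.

Area of P3's cell: 304.3710

1. box [0,49]×[0,48]: [(0, 0) (49, 0) (49, 48) (0, 48)]
2. ⊥bis P3·P0 via (28.5,43.245): [(21.128, 0) (49, 0) (49, 48) (29.3106, 48)]  |A|=1141.4741
3. ⊥bis P3·P1 via (33.22,35.04): [(27.4241, 36.9334) (49, 29.885) (49, 48) (29.3106, 48)]  |A|=304.371
4. ⊥bis P3·P2 via (27.66,33.17): [(27.4241, 36.9334) (49, 29.885) (49, 48) (29.3106, 48)]  |A|=304.371
5. canonical 4-gon: [(27.4241, 36.9334) (49, 29.885) (49, 48) (29.3106, 48)]
6. shoelace: 304.371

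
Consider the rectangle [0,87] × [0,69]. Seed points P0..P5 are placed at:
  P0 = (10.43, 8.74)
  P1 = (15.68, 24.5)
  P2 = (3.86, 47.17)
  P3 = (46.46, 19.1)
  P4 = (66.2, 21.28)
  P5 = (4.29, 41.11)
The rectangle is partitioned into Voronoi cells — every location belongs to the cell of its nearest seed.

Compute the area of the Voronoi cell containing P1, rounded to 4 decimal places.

Area of P1's cell: 697.1298

1. box [0,87]×[0,69]: [(0, 0) (87, 0) (87, 69) (0, 69)]
2. ⊥bis P1·P0 via (13.055,16.62): [(0, 20.9689) (62.9467, 0) (87, 0) (87, 69) (0, 69)]  |A|=5343.0387
3. ⊥bis P1·P2 via (9.77,35.835): [(0, 30.741) (0, 20.9689) (62.9467, 0) (87, 0) (87, 69) (73.3783, 69)]  |A|=3939.3472
4. ⊥bis P1·P3 via (31.07,21.8): [(35.9247, 49.4719) (0, 30.741) (0, 20.9689) (29.2167, 11.2362)]  |A|=766.7341
5. ⊥bis P1·P4 via (40.94,22.89): [(35.9247, 49.4719) (0, 30.741) (0, 20.9689) (29.2167, 11.2362)]  |A|=766.7341
6. ⊥bis P1·P5 via (9.985,32.805): [(35.9247, 49.4719) (29.1048, 45.916) (0, 25.958) (0, 20.9689) (29.2167, 11.2362)]  |A|=697.1298
7. canonical 5-gon: [(35.9247, 49.4719) (29.1048, 45.916) (0, 25.958) (0, 20.9689) (29.2167, 11.2362)]
8. shoelace: 697.1298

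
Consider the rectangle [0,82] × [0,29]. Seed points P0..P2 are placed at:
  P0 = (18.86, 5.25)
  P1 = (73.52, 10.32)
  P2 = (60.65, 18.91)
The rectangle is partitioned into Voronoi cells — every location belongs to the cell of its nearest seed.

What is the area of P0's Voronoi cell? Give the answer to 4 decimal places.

Area of P0's cell: 1129.9551

1. box [0,82]×[0,29]: [(0, 0) (82, 0) (82, 29) (0, 29)]
2. ⊥bis P0·P1 via (46.19,7.785): [(0, 0) (46.9121, 0) (44.2222, 29) (0, 29)]  |A|=1321.4473
3. ⊥bis P0·P2 via (39.755,12.08): [(0, 0) (43.7036, 0) (34.2243, 29) (0, 29)]  |A|=1129.9551
4. canonical 4-gon: [(0, 0) (43.7036, 0) (34.2243, 29) (0, 29)]
5. shoelace: 1129.9551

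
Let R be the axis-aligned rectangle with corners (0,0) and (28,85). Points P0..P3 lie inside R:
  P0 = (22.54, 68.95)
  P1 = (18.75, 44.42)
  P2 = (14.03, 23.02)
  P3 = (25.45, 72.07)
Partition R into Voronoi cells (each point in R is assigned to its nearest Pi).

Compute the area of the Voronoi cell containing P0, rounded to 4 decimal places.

1. box [0,28]×[0,85]: [(0, 0) (28, 0) (28, 85) (0, 85)]
2. ⊥bis P0·P1 via (20.645,56.685): [(0, 59.8747) (28, 55.5486) (28, 85) (0, 85)]  |A|=764.0729
3. ⊥bis P0·P2 via (18.285,45.985): [(0, 59.8747) (28, 55.5486) (28, 85) (0, 85)]  |A|=764.0729
4. ⊥bis P0·P3 via (23.995,70.51): [(0, 59.8747) (28, 55.5486) (28, 66.7746) (8.4593, 85) (0, 85)]  |A|=586.0043
5. canonical 5-gon: [(0, 59.8747) (28, 55.5486) (28, 66.7746) (8.4593, 85) (0, 85)]
6. shoelace: 586.0043

Area of P0's cell: 586.0043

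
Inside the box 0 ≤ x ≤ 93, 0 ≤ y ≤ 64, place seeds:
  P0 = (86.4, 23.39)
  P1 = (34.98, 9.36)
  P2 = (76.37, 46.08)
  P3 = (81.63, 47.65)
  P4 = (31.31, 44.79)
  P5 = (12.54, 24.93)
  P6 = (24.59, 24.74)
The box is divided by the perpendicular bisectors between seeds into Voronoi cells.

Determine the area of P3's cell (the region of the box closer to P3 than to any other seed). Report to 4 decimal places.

1. box [0,93]×[0,64]: [(0, 0) (93, 0) (93, 64) (0, 64)]
2. ⊥bis P3·P0 via (84.015,35.52): [(0, 19.001) (93, 37.2866) (93, 64) (0, 64)]  |A|=3334.6264
3. ⊥bis P3·P1 via (58.305,28.505): [(56.9199, 30.1926) (93, 37.2866) (93, 64) (29.1709, 64)]  |A|=1560.8595
4. ⊥bis P3·P2 via (79,46.865): [(82.4765, 35.2175) (93, 37.2866) (93, 64) (73.8856, 64)]  |A|=415.6392
5. ⊥bis P3·P4 via (56.47,46.22): [(82.4765, 35.2175) (93, 37.2866) (93, 64) (73.8856, 64)]  |A|=415.6392
6. ⊥bis P3·P5 via (47.085,36.29): [(82.4765, 35.2175) (93, 37.2866) (93, 64) (73.8856, 64)]  |A|=415.6392
7. ⊥bis P3·P6 via (53.11,36.195): [(82.4765, 35.2175) (93, 37.2866) (93, 64) (73.8856, 64)]  |A|=415.6392
8. canonical 4-gon: [(82.4765, 35.2175) (93, 37.2866) (93, 64) (73.8856, 64)]
9. shoelace: 415.6392

Area of P3's cell: 415.6392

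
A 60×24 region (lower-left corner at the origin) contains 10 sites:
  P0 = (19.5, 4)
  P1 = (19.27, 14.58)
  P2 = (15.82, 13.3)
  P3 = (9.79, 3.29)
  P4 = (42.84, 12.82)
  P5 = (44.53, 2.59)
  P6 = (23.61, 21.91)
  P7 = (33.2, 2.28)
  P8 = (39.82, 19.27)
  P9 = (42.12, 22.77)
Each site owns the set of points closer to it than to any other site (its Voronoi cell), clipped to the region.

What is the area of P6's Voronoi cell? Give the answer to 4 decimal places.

1. box [0,60]×[0,24]: [(0, 0) (60, 0) (60, 24) (0, 24)]
2. ⊥bis P6·P0 via (21.555,12.955): [(0, 17.9015) (60, 4.1326) (60, 24) (0, 24)]  |A|=778.9779
3. ⊥bis P6·P1 via (21.44,18.245): [(35.956, 9.6502) (60, 4.1326) (60, 24) (11.7201, 24)]  |A|=585.2475
4. ⊥bis P6·P2 via (19.715,17.605): [(14.4016, 22.4123) (35.956, 9.6502) (60, 4.1326) (60, 24) (12.6468, 24)]  |A|=584.5119
5. ⊥bis P6·P3 via (16.7,12.6): [(14.4016, 22.4123) (35.956, 9.6502) (60, 4.1326) (60, 24) (12.6468, 24)]  |A|=584.5119
6. ⊥bis P6·P4 via (33.225,17.365): [(14.4016, 22.4123) (30.9729, 12.6007) (36.3614, 24) (12.6468, 24)]  |A|=139.7108
7. ⊥bis P6·P5 via (34.07,12.25): [(14.4016, 22.4123) (30.9729, 12.6007) (36.3614, 24) (12.6468, 24)]  |A|=139.7108
8. ⊥bis P6·P7 via (28.405,12.095): [(14.4016, 22.4123) (30.2799, 13.011) (31.4332, 13.5744) (36.3614, 24) (12.6468, 24)]  |A|=139.279
9. ⊥bis P6·P8 via (31.715,20.59): [(14.4016, 22.4123) (30.2799, 13.011) (30.498, 13.1175) (32.2704, 24) (12.6468, 24)]  |A|=113.2698
10. ⊥bis P6·P9 via (32.865,22.34): [(14.4016, 22.4123) (30.2799, 13.011) (30.498, 13.1175) (32.2704, 24) (12.6468, 24)]  |A|=113.2698
11. canonical 5-gon: [(14.4016, 22.4123) (30.2799, 13.011) (30.498, 13.1175) (32.2704, 24) (12.6468, 24)]
12. shoelace: 113.2698

Area of P6's cell: 113.2698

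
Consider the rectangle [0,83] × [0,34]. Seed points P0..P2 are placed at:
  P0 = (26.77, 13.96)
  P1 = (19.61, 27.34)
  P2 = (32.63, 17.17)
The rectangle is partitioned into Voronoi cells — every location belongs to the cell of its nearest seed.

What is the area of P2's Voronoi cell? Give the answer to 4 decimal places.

1. box [0,83]×[0,34]: [(0, 0) (83, 0) (83, 34) (0, 34)]
2. ⊥bis P2·P0 via (29.7,15.565): [(38.2262, 0) (83, 0) (83, 34) (19.6016, 34)]  |A|=1838.9263
3. ⊥bis P2·P1 via (26.12,22.255): [(26.0702, 22.1913) (38.2262, 0) (83, 0) (83, 34) (35.2941, 34)]  |A|=1746.2725
4. canonical 5-gon: [(26.0702, 22.1913) (38.2262, 0) (83, 0) (83, 34) (35.2941, 34)]
5. shoelace: 1746.2725

Area of P2's cell: 1746.2725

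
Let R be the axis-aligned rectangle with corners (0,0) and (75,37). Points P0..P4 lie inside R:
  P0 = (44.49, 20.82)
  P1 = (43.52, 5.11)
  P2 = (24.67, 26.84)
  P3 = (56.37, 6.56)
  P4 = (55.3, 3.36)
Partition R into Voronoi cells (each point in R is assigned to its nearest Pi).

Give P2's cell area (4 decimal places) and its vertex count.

1. box [0,75]×[0,37]: [(0, 0) (75, 0) (75, 37) (0, 37)]
2. ⊥bis P2·P0 via (34.58,23.83): [(0, 0) (27.342, 0) (38.5802, 37) (0, 37)]  |A|=1219.5607
3. ⊥bis P2·P1 via (34.095,15.975): [(0, 0) (15.6793, 0) (31.5142, 13.7362) (38.5802, 37) (0, 37)]  |A|=1139.4594
4. ⊥bis P2·P3 via (40.52,16.7): [(0, 0) (15.6793, 0) (31.5142, 13.7362) (38.5802, 37) (0, 37)]  |A|=1139.4594
5. ⊥bis P2·P4 via (39.985,15.1): [(0, 0) (15.6793, 0) (31.5142, 13.7362) (38.5802, 37) (0, 37)]  |A|=1139.4594
6. canonical 5-gon: [(0, 0) (15.6793, 0) (31.5142, 13.7362) (38.5802, 37) (0, 37)]
7. shoelace: 1139.4594

Area of P2's cell: 1139.4594 (5 vertices)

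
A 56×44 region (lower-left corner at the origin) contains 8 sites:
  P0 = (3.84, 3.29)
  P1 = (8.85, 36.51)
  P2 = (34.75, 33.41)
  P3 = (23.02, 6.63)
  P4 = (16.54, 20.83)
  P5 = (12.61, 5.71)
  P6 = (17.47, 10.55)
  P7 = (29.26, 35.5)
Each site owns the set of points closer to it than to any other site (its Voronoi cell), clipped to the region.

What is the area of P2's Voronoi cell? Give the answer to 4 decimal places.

Area of P2's cell: 750.2521

1. box [0,56]×[0,44]: [(0, 0) (56, 0) (56, 44) (0, 44)]
2. ⊥bis P2·P0 via (19.295,18.35): [(0, 38.1511) (37.176, 0) (56, 0) (56, 44) (0, 44)]  |A|=1754.8476
3. ⊥bis P2·P1 via (21.8,34.96): [(19.7554, 17.8775) (37.176, 0) (56, 0) (56, 44) (22.882, 44)]  |A|=1398.2066
4. ⊥bis P2·P3 via (28.885,20.02): [(20.4538, 23.713) (56, 8.1433) (56, 44) (22.882, 44)]  |A|=973.2177
5. ⊥bis P2·P4 via (25.645,27.12): [(21.568, 33.0216) (31.2723, 18.9744) (56, 8.1433) (56, 44) (22.882, 44)]  |A|=920.2255
6. ⊥bis P2·P5 via (23.68,19.56): [(21.568, 33.0216) (31.2723, 18.9744) (56, 8.1433) (56, 44) (22.882, 44)]  |A|=920.2255
7. ⊥bis P2·P6 via (26.11,21.98): [(21.568, 33.0216) (31.2723, 18.9744) (56, 8.1433) (56, 44) (22.882, 44)]  |A|=920.2255
8. ⊥bis P2·P7 via (32.005,34.455): [(27.9451, 23.7905) (31.2723, 18.9744) (56, 8.1433) (56, 44) (35.6387, 44)]  |A|=750.2521
9. canonical 5-gon: [(27.9451, 23.7905) (31.2723, 18.9744) (56, 8.1433) (56, 44) (35.6387, 44)]
10. shoelace: 750.2521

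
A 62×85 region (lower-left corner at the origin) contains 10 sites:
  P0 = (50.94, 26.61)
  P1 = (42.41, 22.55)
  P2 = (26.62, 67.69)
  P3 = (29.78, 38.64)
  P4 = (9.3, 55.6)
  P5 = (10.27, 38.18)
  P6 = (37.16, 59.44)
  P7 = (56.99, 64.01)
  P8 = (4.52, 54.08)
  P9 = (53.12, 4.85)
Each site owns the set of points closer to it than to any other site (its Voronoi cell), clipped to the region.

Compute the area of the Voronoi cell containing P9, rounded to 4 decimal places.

1. box [0,62]×[0,85]: [(0, 0) (62, 0) (62, 85) (0, 85)]
2. ⊥bis P9·P0 via (52.03,15.73): [(0, 10.5174) (0, 0) (62, 0) (62, 16.7288)]  |A|=844.6343
3. ⊥bis P9·P1 via (47.765,13.7): [(50.9393, 15.6207) (25.1235, 0) (62, 0) (62, 16.7288)]  |A|=380.5348
4. ⊥bis P9·P2 via (39.87,36.27): [(50.9393, 15.6207) (25.1235, 0) (62, 0) (62, 16.7288)]  |A|=380.5348
5. ⊥bis P9·P3 via (41.45,21.745): [(50.9393, 15.6207) (25.1235, 0) (62, 0) (62, 16.7288)]  |A|=380.5348
6. ⊥bis P9·P4 via (31.21,30.225): [(50.9393, 15.6207) (25.1235, 0) (62, 0) (62, 16.7288)]  |A|=380.5348
7. ⊥bis P9·P5 via (31.695,21.515): [(50.9393, 15.6207) (25.1235, 0) (62, 0) (62, 16.7288)]  |A|=380.5348
8. ⊥bis P9·P6 via (45.14,32.145): [(50.9393, 15.6207) (25.1235, 0) (62, 0) (62, 16.7288)]  |A|=380.5348
9. ⊥bis P9·P7 via (55.055,34.43): [(50.9393, 15.6207) (25.1235, 0) (62, 0) (62, 16.7288)]  |A|=380.5348
10. ⊥bis P9·P8 via (28.82,29.465): [(50.9393, 15.6207) (25.1235, 0) (62, 0) (62, 16.7288)]  |A|=380.5348
11. canonical 4-gon: [(50.9393, 15.6207) (25.1235, 0) (62, 0) (62, 16.7288)]
12. shoelace: 380.5348

Area of P9's cell: 380.5348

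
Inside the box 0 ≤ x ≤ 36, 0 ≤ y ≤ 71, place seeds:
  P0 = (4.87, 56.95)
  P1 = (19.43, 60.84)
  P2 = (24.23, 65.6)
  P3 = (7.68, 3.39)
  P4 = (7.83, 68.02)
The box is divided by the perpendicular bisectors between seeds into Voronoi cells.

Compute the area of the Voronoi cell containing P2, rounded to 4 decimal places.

1. box [0,36]×[0,71]: [(0, 0) (36, 0) (36, 71) (0, 71)]
2. ⊥bis P2·P0 via (14.55,61.275): [(36, 13.2667) (36, 71) (10.2049, 71)]  |A|=744.6186
3. ⊥bis P2·P1 via (21.83,63.22): [(36, 48.9309) (36, 71) (14.1148, 71)]  |A|=241.4927
4. ⊥bis P2·P3 via (15.955,34.495): [(36, 48.9309) (36, 71) (14.1148, 71)]  |A|=241.4927
5. ⊥bis P2·P4 via (16.03,66.81): [(16.3201, 68.7762) (36, 48.9309) (36, 71) (16.6483, 71)]  |A|=238.6757
6. canonical 4-gon: [(16.3201, 68.7762) (36, 48.9309) (36, 71) (16.6483, 71)]
7. shoelace: 238.6757

Area of P2's cell: 238.6757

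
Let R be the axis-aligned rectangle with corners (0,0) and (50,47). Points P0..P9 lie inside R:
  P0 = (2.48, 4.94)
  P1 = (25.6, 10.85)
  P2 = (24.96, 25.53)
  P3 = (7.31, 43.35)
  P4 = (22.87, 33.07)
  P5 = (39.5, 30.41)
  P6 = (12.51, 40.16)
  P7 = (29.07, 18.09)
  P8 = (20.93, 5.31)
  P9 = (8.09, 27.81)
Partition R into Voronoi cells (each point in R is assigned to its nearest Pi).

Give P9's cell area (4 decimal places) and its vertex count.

1. box [0,50]×[0,47]: [(0, 0) (50, 0) (50, 47) (0, 47)]
2. ⊥bis P9·P0 via (5.285,16.375): [(0, 17.6714) (50, 5.4064) (50, 47) (0, 47)]  |A|=1773.054
3. ⊥bis P9·P1 via (16.845,19.33): [(0, 17.6714) (12.313, 14.651) (43.6459, 47) (0, 47)]  |A|=886.5109
4. ⊥bis P9·P2 via (16.525,26.67): [(0, 17.6714) (12.313, 14.651) (15.3202, 17.7558) (19.2726, 47) (0, 47)]  |A|=530.1227
5. ⊥bis P9·P3 via (7.7,35.58): [(0, 35.1935) (0, 17.6714) (12.313, 14.651) (15.3202, 17.7558) (17.7977, 36.0868)]  |A|=319.8959
6. ⊥bis P9·P4 via (15.48,30.44): [(13.5463, 35.8734) (0, 35.1935) (0, 17.6714) (12.313, 14.651) (15.3202, 17.7558) (16.6067, 27.2742)]  |A|=301.29
7. ⊥bis P9·P5 via (23.795,29.11): [(13.5463, 35.8734) (0, 35.1935) (0, 17.6714) (12.313, 14.651) (15.3202, 17.7558) (16.6067, 27.2742)]  |A|=301.29
8. ⊥bis P9·P6 via (10.3,33.985): [(14.7903, 32.3779) (6.0717, 35.4983) (0, 35.1935) (0, 17.6714) (12.313, 14.651) (15.3202, 17.7558) (16.6067, 27.2742)]  |A|=287.993
9. ⊥bis P9·P7 via (18.58,22.95): [(14.7903, 32.3779) (6.0717, 35.4983) (0, 35.1935) (0, 17.6714) (12.313, 14.651) (15.3202, 17.7558) (16.6067, 27.2742)]  |A|=287.993
10. ⊥bis P9·P8 via (14.51,16.56): [(14.7903, 32.3779) (6.0717, 35.4983) (0, 35.1935) (0, 17.6714) (11.51, 14.848) (13.7319, 16.116) (15.3202, 17.7558) (16.6067, 27.2742)]  |A|=287.2651
11. canonical 8-gon: [(14.7903, 32.3779) (6.0717, 35.4983) (0, 35.1935) (0, 17.6714) (11.51, 14.848) (13.7319, 16.116) (15.3202, 17.7558) (16.6067, 27.2742)]
12. shoelace: 287.2651

Area of P9's cell: 287.2651 (8 vertices)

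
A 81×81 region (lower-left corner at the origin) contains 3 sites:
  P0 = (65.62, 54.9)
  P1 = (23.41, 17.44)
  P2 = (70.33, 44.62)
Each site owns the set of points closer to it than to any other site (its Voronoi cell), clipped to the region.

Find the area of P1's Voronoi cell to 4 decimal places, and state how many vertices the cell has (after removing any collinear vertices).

Area of P1's cell: 3069.7148 (5 vertices)

1. box [0,81]×[0,81]: [(0, 0) (81, 0) (81, 81) (0, 81)]
2. ⊥bis P1·P0 via (44.515,36.17): [(0, 0) (76.6147, 0) (4.7298, 81) (0, 81)]  |A|=3294.4536
3. ⊥bis P1·P2 via (46.87,31.03): [(0, 0) (64.8452, 0) (42.7223, 38.19) (4.7298, 81) (0, 81)]  |A|=3069.7148
4. canonical 5-gon: [(0, 0) (64.8452, 0) (42.7223, 38.19) (4.7298, 81) (0, 81)]
5. shoelace: 3069.7148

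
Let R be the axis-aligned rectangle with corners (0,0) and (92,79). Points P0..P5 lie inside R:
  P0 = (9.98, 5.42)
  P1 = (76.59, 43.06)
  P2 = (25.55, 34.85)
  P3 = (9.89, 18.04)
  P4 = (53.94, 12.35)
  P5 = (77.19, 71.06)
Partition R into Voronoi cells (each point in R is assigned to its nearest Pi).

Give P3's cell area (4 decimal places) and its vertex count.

Area of P3's cell: 520.1776 (4 vertices)

1. box [0,92]×[0,79]: [(0, 0) (92, 0) (92, 79) (0, 79)]
2. ⊥bis P3·P0 via (9.935,11.73): [(0, 11.6591) (92, 12.3152) (92, 79) (0, 79)]  |A|=6165.1777
3. ⊥bis P3·P1 via (43.24,30.55): [(0, 11.6591) (50.1919, 12.0171) (25.0658, 79) (0, 79)]  |A|=2529.4736
4. ⊥bis P3·P2 via (17.72,26.445): [(0, 42.9527) (0, 11.6591) (33.3365, 11.8969)]  |A|=521.6089
5. ⊥bis P3·P4 via (31.915,15.195): [(31.6874, 13.4331) (0, 42.9527) (0, 11.6591) (31.4873, 11.8837)]  |A|=520.1776
6. ⊥bis P3·P5 via (43.54,44.55): [(31.6874, 13.4331) (0, 42.9527) (0, 11.6591) (31.4873, 11.8837)]  |A|=520.1776
7. canonical 4-gon: [(31.6874, 13.4331) (0, 42.9527) (0, 11.6591) (31.4873, 11.8837)]
8. shoelace: 520.1776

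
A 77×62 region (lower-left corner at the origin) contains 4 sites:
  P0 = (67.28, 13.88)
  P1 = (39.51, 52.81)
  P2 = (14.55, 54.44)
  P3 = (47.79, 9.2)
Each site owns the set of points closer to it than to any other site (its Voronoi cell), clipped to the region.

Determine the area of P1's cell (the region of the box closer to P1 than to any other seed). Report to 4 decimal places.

1. box [0,77]×[0,62]: [(0, 0) (77, 0) (77, 62) (0, 62)]
2. ⊥bis P1·P0 via (53.395,33.345): [(0, 0) (6.6496, 0) (77, 50.1832) (77, 62) (0, 62)]  |A|=3008.7952
3. ⊥bis P1·P2 via (27.03,53.625): [(24.3527, 12.6282) (77, 50.1832) (77, 62) (27.5769, 62)]  |A|=1531.1137
4. ⊥bis P1·P3 via (43.65,31.005): [(25.3256, 27.5258) (52.4594, 32.6776) (77, 50.1832) (77, 62) (27.5769, 62)]  |A|=1331.5055
5. canonical 5-gon: [(25.3256, 27.5258) (52.4594, 32.6776) (77, 50.1832) (77, 62) (27.5769, 62)]
6. shoelace: 1331.5055

Area of P1's cell: 1331.5055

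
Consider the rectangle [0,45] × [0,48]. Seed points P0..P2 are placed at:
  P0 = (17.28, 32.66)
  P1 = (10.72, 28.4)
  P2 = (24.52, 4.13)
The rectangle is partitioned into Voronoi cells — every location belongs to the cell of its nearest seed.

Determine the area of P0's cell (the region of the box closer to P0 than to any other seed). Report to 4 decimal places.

1. box [0,45]×[0,48]: [(0, 0) (45, 0) (45, 48) (0, 48)]
2. ⊥bis P0·P1 via (14,30.53): [(33.8259, 0) (45, 0) (45, 48) (2.6552, 48)]  |A|=1284.4551
3. ⊥bis P0·P2 via (20.9,18.395): [(21.7417, 18.6086) (45, 24.5108) (45, 48) (2.6552, 48)]  |A|=895.4474
4. canonical 4-gon: [(21.7417, 18.6086) (45, 24.5108) (45, 48) (2.6552, 48)]
5. shoelace: 895.4474

Area of P0's cell: 895.4474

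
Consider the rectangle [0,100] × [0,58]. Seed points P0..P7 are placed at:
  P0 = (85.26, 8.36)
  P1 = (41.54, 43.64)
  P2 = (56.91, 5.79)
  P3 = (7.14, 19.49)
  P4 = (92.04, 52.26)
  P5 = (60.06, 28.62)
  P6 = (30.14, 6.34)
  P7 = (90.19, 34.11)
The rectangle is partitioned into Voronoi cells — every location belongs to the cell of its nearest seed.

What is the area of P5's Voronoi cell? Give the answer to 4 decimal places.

Area of P5's cell: 807.7640

1. box [0,100]×[0,58]: [(0, 0) (100, 0) (100, 58) (0, 58)]
2. ⊥bis P5·P0 via (72.66,18.49): [(0, 0) (57.7946, 0) (100, 52.4963) (100, 58) (0, 58)]  |A|=4692.1867
3. ⊥bis P5·P1 via (50.8,36.13): [(21.498, 0) (57.7946, 0) (100, 52.4963) (100, 58) (68.5369, 58)]  |A|=2081.1739
4. ⊥bis P5·P2 via (58.485,17.205): [(37.7696, 20.0632) (70.3147, 15.5728) (100, 52.4963) (100, 58) (68.5369, 58)]  |A|=1435.5415
5. ⊥bis P5·P3 via (33.6,24.055): [(37.7696, 20.0632) (70.3147, 15.5728) (100, 52.4963) (100, 58) (68.5369, 58)]  |A|=1435.5415
6. ⊥bis P5·P4 via (76.05,40.44): [(65.6765, 54.4731) (37.7696, 20.0632) (70.3147, 15.5728) (82.8794, 31.2012)]  |A|=903.2229
7. ⊥bis P5·P6 via (45.1,17.48): [(65.6765, 54.4731) (40.5883, 23.5388) (43.7955, 19.2318) (70.3147, 15.5728) (82.8794, 31.2012)]  |A|=891.5794
8. ⊥bis P5·P7 via (75.125,31.365): [(72.6279, 45.0694) (65.6765, 54.4731) (40.5883, 23.5388) (43.7955, 19.2318) (70.3147, 15.5728) (76.5821, 23.3684)]  |A|=807.764
9. canonical 6-gon: [(72.6279, 45.0694) (65.6765, 54.4731) (40.5883, 23.5388) (43.7955, 19.2318) (70.3147, 15.5728) (76.5821, 23.3684)]
10. shoelace: 807.764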